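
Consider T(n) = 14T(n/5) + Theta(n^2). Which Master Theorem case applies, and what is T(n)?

Master Theorem for T(n) = 14T(n/5) + O(n^2):

a = 14, b = 5, c = 2
log_b(a) = log_5(14) = 1.6397

Case 3: c = 2 > log_5(14) = 1.6397
T(n) = O(n^2) = O(n^2)

For T(n) = 14T(n/5) + O(n^2): log_5(14) = 1.6397. This is Case 3 of the Master Theorem (c > log_b(a), work dominated by root), giving O(n^2).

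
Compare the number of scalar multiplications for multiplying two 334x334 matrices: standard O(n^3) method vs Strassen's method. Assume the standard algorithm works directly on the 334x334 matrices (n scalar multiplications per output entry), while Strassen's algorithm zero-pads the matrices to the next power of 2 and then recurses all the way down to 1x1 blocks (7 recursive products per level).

Matrix multiplication for 334x334 matrices:

Strassen's algorithm requires power-of-2 dimensions. Pad 334x334 to 512x512 (next power of 2).

Standard algorithm: 334^3 = 37259704 multiplications
Strassen's algorithm: 7^(log2(512)) = 7^9 = 40353607 multiplications
Difference: 37259704 - 40353607 = -3093903 (Strassen uses MORE here due to padding overhead — for small or just-over-power-of-2 n, padding can outweigh the per-level savings)

Standard: 37259704 multiplications (334^3). Strassen: 40353607 multiplications (7^9, after padding to 512x512). Strassen reduces 8 recursive multiplications to 7 at each level.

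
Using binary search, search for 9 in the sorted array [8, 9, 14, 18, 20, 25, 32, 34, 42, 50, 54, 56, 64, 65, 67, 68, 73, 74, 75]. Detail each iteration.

Binary search for 9 in [8, 9, 14, 18, 20, 25, 32, 34, 42, 50, 54, 56, 64, 65, 67, 68, 73, 74, 75]:

lo=0, hi=18, mid=9, arr[mid]=50 -> 50 > 9, search left half
lo=0, hi=8, mid=4, arr[mid]=20 -> 20 > 9, search left half
lo=0, hi=3, mid=1, arr[mid]=9 -> Found target at index 1!

Binary search finds 9 at index 1 after 3 comparisons. The search repeatedly halves the search space by comparing with the middle element.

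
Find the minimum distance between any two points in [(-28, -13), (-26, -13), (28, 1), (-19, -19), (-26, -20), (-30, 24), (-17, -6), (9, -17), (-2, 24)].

Computing all pairwise distances among 9 points:

d((-28, -13), (-26, -13)) = 2.0 <-- minimum
d((-28, -13), (28, 1)) = 57.7235
d((-28, -13), (-19, -19)) = 10.8167
d((-28, -13), (-26, -20)) = 7.2801
d((-28, -13), (-30, 24)) = 37.054
d((-28, -13), (-17, -6)) = 13.0384
d((-28, -13), (9, -17)) = 37.2156
d((-28, -13), (-2, 24)) = 45.2217
d((-26, -13), (28, 1)) = 55.7853
d((-26, -13), (-19, -19)) = 9.2195
d((-26, -13), (-26, -20)) = 7.0
d((-26, -13), (-30, 24)) = 37.2156
d((-26, -13), (-17, -6)) = 11.4018
d((-26, -13), (9, -17)) = 35.2278
d((-26, -13), (-2, 24)) = 44.1022
d((28, 1), (-19, -19)) = 51.0784
d((28, 1), (-26, -20)) = 57.9396
d((28, 1), (-30, 24)) = 62.3939
d((28, 1), (-17, -6)) = 45.5412
d((28, 1), (9, -17)) = 26.1725
d((28, 1), (-2, 24)) = 37.8021
d((-19, -19), (-26, -20)) = 7.0711
d((-19, -19), (-30, 24)) = 44.3847
d((-19, -19), (-17, -6)) = 13.1529
d((-19, -19), (9, -17)) = 28.0713
d((-19, -19), (-2, 24)) = 46.2385
d((-26, -20), (-30, 24)) = 44.1814
d((-26, -20), (-17, -6)) = 16.6433
d((-26, -20), (9, -17)) = 35.1283
d((-26, -20), (-2, 24)) = 50.1199
d((-30, 24), (-17, -6)) = 32.6956
d((-30, 24), (9, -17)) = 56.5862
d((-30, 24), (-2, 24)) = 28.0
d((-17, -6), (9, -17)) = 28.2312
d((-17, -6), (-2, 24)) = 33.541
d((9, -17), (-2, 24)) = 42.45

Closest pair: (-28, -13) and (-26, -13) with distance 2.0

The closest pair is (-28, -13) and (-26, -13) with Euclidean distance 2.0. For 9 points, brute-force pairwise comparison is shown above. For large n, the divide-and-conquer algorithm (sort by x, recurse on halves, check the dividing strip) achieves O(n log n).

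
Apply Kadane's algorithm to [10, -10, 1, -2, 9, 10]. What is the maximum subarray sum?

Using Kadane's algorithm on [10, -10, 1, -2, 9, 10]:

Scanning through the array:
Position 1 (value -10): max_ending_here = 0, max_so_far = 10
Position 2 (value 1): max_ending_here = 1, max_so_far = 10
Position 3 (value -2): max_ending_here = -1, max_so_far = 10
Position 4 (value 9): max_ending_here = 9, max_so_far = 10
Position 5 (value 10): max_ending_here = 19, max_so_far = 19

Maximum subarray: [9, 10]
Maximum sum: 19

The maximum subarray is [9, 10] with sum 19. This subarray runs from index 4 to index 5.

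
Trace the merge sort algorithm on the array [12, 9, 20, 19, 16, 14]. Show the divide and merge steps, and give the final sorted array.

Merge sort trace:

Split: [12, 9, 20, 19, 16, 14] -> [12, 9, 20] and [19, 16, 14]
  Split: [12, 9, 20] -> [12] and [9, 20]
    Split: [9, 20] -> [9] and [20]
    Merge: [9] + [20] -> [9, 20]
  Merge: [12] + [9, 20] -> [9, 12, 20]
  Split: [19, 16, 14] -> [19] and [16, 14]
    Split: [16, 14] -> [16] and [14]
    Merge: [16] + [14] -> [14, 16]
  Merge: [19] + [14, 16] -> [14, 16, 19]
Merge: [9, 12, 20] + [14, 16, 19] -> [9, 12, 14, 16, 19, 20]

Final sorted array: [9, 12, 14, 16, 19, 20]

The merge sort proceeds by recursively splitting the array and merging sorted halves.
After all merges, the sorted array is [9, 12, 14, 16, 19, 20].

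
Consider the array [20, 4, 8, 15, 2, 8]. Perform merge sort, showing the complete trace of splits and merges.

Merge sort trace:

Split: [20, 4, 8, 15, 2, 8] -> [20, 4, 8] and [15, 2, 8]
  Split: [20, 4, 8] -> [20] and [4, 8]
    Split: [4, 8] -> [4] and [8]
    Merge: [4] + [8] -> [4, 8]
  Merge: [20] + [4, 8] -> [4, 8, 20]
  Split: [15, 2, 8] -> [15] and [2, 8]
    Split: [2, 8] -> [2] and [8]
    Merge: [2] + [8] -> [2, 8]
  Merge: [15] + [2, 8] -> [2, 8, 15]
Merge: [4, 8, 20] + [2, 8, 15] -> [2, 4, 8, 8, 15, 20]

Final sorted array: [2, 4, 8, 8, 15, 20]

The merge sort proceeds by recursively splitting the array and merging sorted halves.
After all merges, the sorted array is [2, 4, 8, 8, 15, 20].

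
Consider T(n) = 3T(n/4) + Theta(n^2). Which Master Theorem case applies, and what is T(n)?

Master Theorem for T(n) = 3T(n/4) + O(n^2):

a = 3, b = 4, c = 2
log_b(a) = log_4(3) = 0.7925

Case 3: c = 2 > log_4(3) = 0.7925
T(n) = O(n^2) = O(n^2)

For T(n) = 3T(n/4) + O(n^2): log_4(3) = 0.7925. This is Case 3 of the Master Theorem (c > log_b(a), work dominated by root), giving O(n^2).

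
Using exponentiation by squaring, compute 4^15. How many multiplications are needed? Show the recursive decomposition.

Computing 4^15 by squaring (build up from 4^1; each line after the first costs one multiplication):

4^1 = 4
4^2 = (4^1)^2 = 4^2 = 16
4^3 = 4 * 4^2 = 4 * 16 = 64
4^6 = (4^3)^2 = 64^2 = 4096
4^7 = 4 * 4^6 = 4 * 4096 = 16384
4^14 = (4^7)^2 = 16384^2 = 268435456
4^15 = 4 * 4^14 = 4 * 268435456 = 1073741824

Result: 1073741824
Multiplications needed: 6 (6 lines after 4^1)

4^15 = 1073741824. Using exponentiation by squaring, this requires 6 multiplications. The key idea: if the exponent is even, square the half-power; if odd, multiply by the base once.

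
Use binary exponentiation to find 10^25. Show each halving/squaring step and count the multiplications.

Computing 10^25 by squaring (build up from 10^1; each line after the first costs one multiplication):

10^1 = 10
10^2 = (10^1)^2 = 10^2 = 100
10^3 = 10 * 10^2 = 10 * 100 = 1000
10^6 = (10^3)^2 = 1000^2 = 1000000
10^12 = (10^6)^2 = 1000000^2 = 1000000000000
10^24 = (10^12)^2 = 1000000000000^2 = 1000000000000000000000000
10^25 = 10 * 10^24 = 10 * 1000000000000000000000000 = 10000000000000000000000000

Result: 10000000000000000000000000
Multiplications needed: 6 (6 lines after 10^1)

10^25 = 10000000000000000000000000. Using exponentiation by squaring, this requires 6 multiplications. The key idea: if the exponent is even, square the half-power; if odd, multiply by the base once.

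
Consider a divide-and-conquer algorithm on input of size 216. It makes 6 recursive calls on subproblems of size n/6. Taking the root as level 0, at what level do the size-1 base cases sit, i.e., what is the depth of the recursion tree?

For divide and conquer with division factor 6:

Problem sizes at each level:
Level 0: 216
Level 1: 36
Level 2: 6
Level 3: 1

The root is level 0 and the size-1 base case is level 3 (the tree spans levels 0 through 3, i.e. 4 levels counting the root), so the depth is the number of divisions: log_6(216) = 3

The recursion tree depth is log_6(216) = 3. At each level, the problem size is divided by 6, so it takes 3 divisions to reduce to a base case of size 1. The algorithm makes 6 recursive calls at each level.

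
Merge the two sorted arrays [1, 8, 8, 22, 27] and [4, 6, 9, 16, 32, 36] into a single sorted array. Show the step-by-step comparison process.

Merging process:

Compare 1 vs 4: take 1 from left. Merged: [1]
Compare 8 vs 4: take 4 from right. Merged: [1, 4]
Compare 8 vs 6: take 6 from right. Merged: [1, 4, 6]
Compare 8 vs 9: take 8 from left. Merged: [1, 4, 6, 8]
Compare 8 vs 9: take 8 from left. Merged: [1, 4, 6, 8, 8]
Compare 22 vs 9: take 9 from right. Merged: [1, 4, 6, 8, 8, 9]
Compare 22 vs 16: take 16 from right. Merged: [1, 4, 6, 8, 8, 9, 16]
Compare 22 vs 32: take 22 from left. Merged: [1, 4, 6, 8, 8, 9, 16, 22]
Compare 27 vs 32: take 27 from left. Merged: [1, 4, 6, 8, 8, 9, 16, 22, 27]
Append remaining from right: [32, 36]. Merged: [1, 4, 6, 8, 8, 9, 16, 22, 27, 32, 36]

Final merged array: [1, 4, 6, 8, 8, 9, 16, 22, 27, 32, 36]
Total comparisons: 9

The merged array is [1, 4, 6, 8, 8, 9, 16, 22, 27, 32, 36], requiring 9 comparisons. The merge step runs in O(n) time where n is the total number of elements.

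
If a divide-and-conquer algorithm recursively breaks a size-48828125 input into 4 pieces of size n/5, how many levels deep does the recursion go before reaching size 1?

For divide and conquer with division factor 5:

Problem sizes at each level:
Level 0: 48828125
Level 1: 9765625
Level 2: 1953125
Level 3: 390625
Level 4: 78125
Level 5: 15625
Level 6: 3125
Level 7: 625
Level 8: 125
Level 9: 25
Level 10: 5
Level 11: 1

The root is level 0 and the size-1 base case is level 11 (the tree spans levels 0 through 11, i.e. 12 levels counting the root), so the depth is the number of divisions: log_5(48828125) = 11

The recursion tree depth is log_5(48828125) = 11. At each level, the problem size is divided by 5, so it takes 11 divisions to reduce to a base case of size 1. The algorithm makes 4 recursive calls at each level.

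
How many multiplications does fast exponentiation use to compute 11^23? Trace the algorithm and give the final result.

Computing 11^23 by squaring (build up from 11^1; each line after the first costs one multiplication):

11^1 = 11
11^2 = (11^1)^2 = 11^2 = 121
11^4 = (11^2)^2 = 121^2 = 14641
11^5 = 11 * 11^4 = 11 * 14641 = 161051
11^10 = (11^5)^2 = 161051^2 = 25937424601
11^11 = 11 * 11^10 = 11 * 25937424601 = 285311670611
11^22 = (11^11)^2 = 285311670611^2 = 81402749386839761113321
11^23 = 11 * 11^22 = 11 * 81402749386839761113321 = 895430243255237372246531

Result: 895430243255237372246531
Multiplications needed: 7 (7 lines after 11^1)

11^23 = 895430243255237372246531. Using exponentiation by squaring, this requires 7 multiplications. The key idea: if the exponent is even, square the half-power; if odd, multiply by the base once.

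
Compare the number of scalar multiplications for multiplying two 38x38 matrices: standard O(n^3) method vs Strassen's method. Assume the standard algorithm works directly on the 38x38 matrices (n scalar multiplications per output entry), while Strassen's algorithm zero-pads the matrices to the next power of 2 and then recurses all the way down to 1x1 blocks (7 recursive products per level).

Matrix multiplication for 38x38 matrices:

Strassen's algorithm requires power-of-2 dimensions. Pad 38x38 to 64x64 (next power of 2).

Standard algorithm: 38^3 = 54872 multiplications
Strassen's algorithm: 7^(log2(64)) = 7^6 = 117649 multiplications
Difference: 54872 - 117649 = -62777 (Strassen uses MORE here due to padding overhead — for small or just-over-power-of-2 n, padding can outweigh the per-level savings)

Standard: 54872 multiplications (38^3). Strassen: 117649 multiplications (7^6, after padding to 64x64). Strassen reduces 8 recursive multiplications to 7 at each level.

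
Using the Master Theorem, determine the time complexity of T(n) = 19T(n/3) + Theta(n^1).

Master Theorem for T(n) = 19T(n/3) + O(n^1):

a = 19, b = 3, c = 1
log_b(a) = log_3(19) = 2.6801

Case 1: c = 1 < log_3(19) = 2.6801
T(n) = O(n^(log_3 19))

For T(n) = 19T(n/3) + O(n^1): log_3(19) = 2.6801. This is Case 1 of the Master Theorem (c < log_b(a), work dominated by leaves), giving O(n^(log_3 19)).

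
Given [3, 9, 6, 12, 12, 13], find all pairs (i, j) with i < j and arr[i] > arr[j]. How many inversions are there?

Finding inversions in [3, 9, 6, 12, 12, 13]:

(1, 2): arr[1]=9 > arr[2]=6

Total inversions: 1

The array has 1 inversion(s): (1,2). Each pair (i,j) satisfies i < j and arr[i] > arr[j].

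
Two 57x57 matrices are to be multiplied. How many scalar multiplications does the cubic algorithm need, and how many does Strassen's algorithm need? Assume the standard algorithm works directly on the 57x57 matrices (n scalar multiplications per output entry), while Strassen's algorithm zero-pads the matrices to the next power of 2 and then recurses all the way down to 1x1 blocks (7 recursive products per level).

Matrix multiplication for 57x57 matrices:

Strassen's algorithm requires power-of-2 dimensions. Pad 57x57 to 64x64 (next power of 2).

Standard algorithm: 57^3 = 185193 multiplications
Strassen's algorithm: 7^(log2(64)) = 7^6 = 117649 multiplications
Savings: 185193 - 117649 = 67544 multiplications

Standard: 185193 multiplications (57^3). Strassen: 117649 multiplications (7^6, after padding to 64x64). Strassen reduces 8 recursive multiplications to 7 at each level.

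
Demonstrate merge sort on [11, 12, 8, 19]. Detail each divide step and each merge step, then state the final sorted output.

Merge sort trace:

Split: [11, 12, 8, 19] -> [11, 12] and [8, 19]
  Split: [11, 12] -> [11] and [12]
  Merge: [11] + [12] -> [11, 12]
  Split: [8, 19] -> [8] and [19]
  Merge: [8] + [19] -> [8, 19]
Merge: [11, 12] + [8, 19] -> [8, 11, 12, 19]

Final sorted array: [8, 11, 12, 19]

The merge sort proceeds by recursively splitting the array and merging sorted halves.
After all merges, the sorted array is [8, 11, 12, 19].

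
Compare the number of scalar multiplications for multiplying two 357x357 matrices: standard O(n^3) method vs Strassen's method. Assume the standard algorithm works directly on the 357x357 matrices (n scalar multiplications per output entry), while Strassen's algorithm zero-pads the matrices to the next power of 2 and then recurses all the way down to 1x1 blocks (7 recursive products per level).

Matrix multiplication for 357x357 matrices:

Strassen's algorithm requires power-of-2 dimensions. Pad 357x357 to 512x512 (next power of 2).

Standard algorithm: 357^3 = 45499293 multiplications
Strassen's algorithm: 7^(log2(512)) = 7^9 = 40353607 multiplications
Savings: 45499293 - 40353607 = 5145686 multiplications

Standard: 45499293 multiplications (357^3). Strassen: 40353607 multiplications (7^9, after padding to 512x512). Strassen reduces 8 recursive multiplications to 7 at each level.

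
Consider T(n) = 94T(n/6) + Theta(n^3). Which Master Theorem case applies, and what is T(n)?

Master Theorem for T(n) = 94T(n/6) + O(n^3):

a = 94, b = 6, c = 3
log_b(a) = log_6(94) = 2.5357

Case 3: c = 3 > log_6(94) = 2.5357
T(n) = O(n^3) = O(n^3)

For T(n) = 94T(n/6) + O(n^3): log_6(94) = 2.5357. This is Case 3 of the Master Theorem (c > log_b(a), work dominated by root), giving O(n^3).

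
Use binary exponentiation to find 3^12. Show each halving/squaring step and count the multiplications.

Computing 3^12 by squaring (build up from 3^1; each line after the first costs one multiplication):

3^1 = 3
3^2 = (3^1)^2 = 3^2 = 9
3^3 = 3 * 3^2 = 3 * 9 = 27
3^6 = (3^3)^2 = 27^2 = 729
3^12 = (3^6)^2 = 729^2 = 531441

Result: 531441
Multiplications needed: 4 (4 lines after 3^1)

3^12 = 531441. Using exponentiation by squaring, this requires 4 multiplications. The key idea: if the exponent is even, square the half-power; if odd, multiply by the base once.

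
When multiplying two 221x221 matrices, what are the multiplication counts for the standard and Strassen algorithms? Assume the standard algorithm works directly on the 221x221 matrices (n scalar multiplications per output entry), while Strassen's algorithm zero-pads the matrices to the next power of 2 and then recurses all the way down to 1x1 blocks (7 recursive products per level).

Matrix multiplication for 221x221 matrices:

Strassen's algorithm requires power-of-2 dimensions. Pad 221x221 to 256x256 (next power of 2).

Standard algorithm: 221^3 = 10793861 multiplications
Strassen's algorithm: 7^(log2(256)) = 7^8 = 5764801 multiplications
Savings: 10793861 - 5764801 = 5029060 multiplications

Standard: 10793861 multiplications (221^3). Strassen: 5764801 multiplications (7^8, after padding to 256x256). Strassen reduces 8 recursive multiplications to 7 at each level.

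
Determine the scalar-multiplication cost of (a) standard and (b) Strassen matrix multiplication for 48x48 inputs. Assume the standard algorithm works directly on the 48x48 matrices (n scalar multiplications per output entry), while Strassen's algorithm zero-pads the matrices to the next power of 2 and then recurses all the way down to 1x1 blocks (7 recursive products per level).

Matrix multiplication for 48x48 matrices:

Strassen's algorithm requires power-of-2 dimensions. Pad 48x48 to 64x64 (next power of 2).

Standard algorithm: 48^3 = 110592 multiplications
Strassen's algorithm: 7^(log2(64)) = 7^6 = 117649 multiplications
Difference: 110592 - 117649 = -7057 (Strassen uses MORE here due to padding overhead — for small or just-over-power-of-2 n, padding can outweigh the per-level savings)

Standard: 110592 multiplications (48^3). Strassen: 117649 multiplications (7^6, after padding to 64x64). Strassen reduces 8 recursive multiplications to 7 at each level.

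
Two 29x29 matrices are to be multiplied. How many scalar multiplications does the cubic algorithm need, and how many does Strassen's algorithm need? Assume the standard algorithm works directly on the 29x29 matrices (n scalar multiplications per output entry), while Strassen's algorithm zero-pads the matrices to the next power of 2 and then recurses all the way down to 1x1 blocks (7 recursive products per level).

Matrix multiplication for 29x29 matrices:

Strassen's algorithm requires power-of-2 dimensions. Pad 29x29 to 32x32 (next power of 2).

Standard algorithm: 29^3 = 24389 multiplications
Strassen's algorithm: 7^(log2(32)) = 7^5 = 16807 multiplications
Savings: 24389 - 16807 = 7582 multiplications

Standard: 24389 multiplications (29^3). Strassen: 16807 multiplications (7^5, after padding to 32x32). Strassen reduces 8 recursive multiplications to 7 at each level.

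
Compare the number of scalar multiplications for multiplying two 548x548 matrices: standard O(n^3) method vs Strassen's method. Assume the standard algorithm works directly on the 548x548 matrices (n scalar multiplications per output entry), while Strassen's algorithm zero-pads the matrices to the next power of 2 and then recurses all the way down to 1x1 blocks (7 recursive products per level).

Matrix multiplication for 548x548 matrices:

Strassen's algorithm requires power-of-2 dimensions. Pad 548x548 to 1024x1024 (next power of 2).

Standard algorithm: 548^3 = 164566592 multiplications
Strassen's algorithm: 7^(log2(1024)) = 7^10 = 282475249 multiplications
Difference: 164566592 - 282475249 = -117908657 (Strassen uses MORE here due to padding overhead — for small or just-over-power-of-2 n, padding can outweigh the per-level savings)

Standard: 164566592 multiplications (548^3). Strassen: 282475249 multiplications (7^10, after padding to 1024x1024). Strassen reduces 8 recursive multiplications to 7 at each level.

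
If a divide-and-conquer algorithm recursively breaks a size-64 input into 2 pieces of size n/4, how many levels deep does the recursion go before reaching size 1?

For divide and conquer with division factor 4:

Problem sizes at each level:
Level 0: 64
Level 1: 16
Level 2: 4
Level 3: 1

The root is level 0 and the size-1 base case is level 3 (the tree spans levels 0 through 3, i.e. 4 levels counting the root), so the depth is the number of divisions: log_4(64) = 3

The recursion tree depth is log_4(64) = 3. At each level, the problem size is divided by 4, so it takes 3 divisions to reduce to a base case of size 1. The algorithm makes 2 recursive calls at each level.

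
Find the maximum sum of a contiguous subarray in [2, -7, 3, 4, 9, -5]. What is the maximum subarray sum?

Using Kadane's algorithm on [2, -7, 3, 4, 9, -5]:

Scanning through the array:
Position 1 (value -7): max_ending_here = -5, max_so_far = 2
Position 2 (value 3): max_ending_here = 3, max_so_far = 3
Position 3 (value 4): max_ending_here = 7, max_so_far = 7
Position 4 (value 9): max_ending_here = 16, max_so_far = 16
Position 5 (value -5): max_ending_here = 11, max_so_far = 16

Maximum subarray: [3, 4, 9]
Maximum sum: 16

The maximum subarray is [3, 4, 9] with sum 16. This subarray runs from index 2 to index 4.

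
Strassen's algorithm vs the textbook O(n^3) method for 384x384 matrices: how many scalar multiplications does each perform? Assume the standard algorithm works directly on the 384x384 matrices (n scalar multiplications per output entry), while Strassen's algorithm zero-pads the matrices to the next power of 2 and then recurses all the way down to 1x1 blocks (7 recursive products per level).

Matrix multiplication for 384x384 matrices:

Strassen's algorithm requires power-of-2 dimensions. Pad 384x384 to 512x512 (next power of 2).

Standard algorithm: 384^3 = 56623104 multiplications
Strassen's algorithm: 7^(log2(512)) = 7^9 = 40353607 multiplications
Savings: 56623104 - 40353607 = 16269497 multiplications

Standard: 56623104 multiplications (384^3). Strassen: 40353607 multiplications (7^9, after padding to 512x512). Strassen reduces 8 recursive multiplications to 7 at each level.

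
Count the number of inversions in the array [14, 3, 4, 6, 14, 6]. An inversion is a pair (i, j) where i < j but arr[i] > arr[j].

Finding inversions in [14, 3, 4, 6, 14, 6]:

(0, 1): arr[0]=14 > arr[1]=3
(0, 2): arr[0]=14 > arr[2]=4
(0, 3): arr[0]=14 > arr[3]=6
(0, 5): arr[0]=14 > arr[5]=6
(4, 5): arr[4]=14 > arr[5]=6

Total inversions: 5

The array has 5 inversion(s): (0,1), (0,2), (0,3), (0,5), (4,5). Each pair (i,j) satisfies i < j and arr[i] > arr[j].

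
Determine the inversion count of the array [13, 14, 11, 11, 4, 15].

Finding inversions in [13, 14, 11, 11, 4, 15]:

(0, 2): arr[0]=13 > arr[2]=11
(0, 3): arr[0]=13 > arr[3]=11
(0, 4): arr[0]=13 > arr[4]=4
(1, 2): arr[1]=14 > arr[2]=11
(1, 3): arr[1]=14 > arr[3]=11
(1, 4): arr[1]=14 > arr[4]=4
(2, 4): arr[2]=11 > arr[4]=4
(3, 4): arr[3]=11 > arr[4]=4

Total inversions: 8

The array has 8 inversion(s): (0,2), (0,3), (0,4), (1,2), (1,3), (1,4), (2,4), (3,4). Each pair (i,j) satisfies i < j and arr[i] > arr[j].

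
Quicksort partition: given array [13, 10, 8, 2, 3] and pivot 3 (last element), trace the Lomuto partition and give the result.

Lomuto partition with pivot = 3:

Initial array: [13, 10, 8, 2, 3]

arr[0]=13 > 3: no swap
arr[1]=10 > 3: no swap
arr[2]=8 > 3: no swap
arr[3]=2 <= 3: swap with position 0, array becomes [2, 10, 8, 13, 3]

Place pivot at position 1: [2, 3, 8, 13, 10]
Pivot position: 1

After partitioning with pivot 3, the array becomes [2, 3, 8, 13, 10]. The pivot is placed at index 1. All elements to the left of the pivot are <= 3, and all elements to the right are > 3.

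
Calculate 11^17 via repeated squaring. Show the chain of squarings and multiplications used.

Computing 11^17 by squaring (build up from 11^1; each line after the first costs one multiplication):

11^1 = 11
11^2 = (11^1)^2 = 11^2 = 121
11^4 = (11^2)^2 = 121^2 = 14641
11^8 = (11^4)^2 = 14641^2 = 214358881
11^16 = (11^8)^2 = 214358881^2 = 45949729863572161
11^17 = 11 * 11^16 = 11 * 45949729863572161 = 505447028499293771

Result: 505447028499293771
Multiplications needed: 5 (5 lines after 11^1)

11^17 = 505447028499293771. Using exponentiation by squaring, this requires 5 multiplications. The key idea: if the exponent is even, square the half-power; if odd, multiply by the base once.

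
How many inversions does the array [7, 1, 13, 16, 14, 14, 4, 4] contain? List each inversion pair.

Finding inversions in [7, 1, 13, 16, 14, 14, 4, 4]:

(0, 1): arr[0]=7 > arr[1]=1
(0, 6): arr[0]=7 > arr[6]=4
(0, 7): arr[0]=7 > arr[7]=4
(2, 6): arr[2]=13 > arr[6]=4
(2, 7): arr[2]=13 > arr[7]=4
(3, 4): arr[3]=16 > arr[4]=14
(3, 5): arr[3]=16 > arr[5]=14
(3, 6): arr[3]=16 > arr[6]=4
(3, 7): arr[3]=16 > arr[7]=4
(4, 6): arr[4]=14 > arr[6]=4
(4, 7): arr[4]=14 > arr[7]=4
(5, 6): arr[5]=14 > arr[6]=4
(5, 7): arr[5]=14 > arr[7]=4

Total inversions: 13

The array has 13 inversion(s): (0,1), (0,6), (0,7), (2,6), (2,7), (3,4), (3,5), (3,6), (3,7), (4,6), (4,7), (5,6), (5,7). Each pair (i,j) satisfies i < j and arr[i] > arr[j].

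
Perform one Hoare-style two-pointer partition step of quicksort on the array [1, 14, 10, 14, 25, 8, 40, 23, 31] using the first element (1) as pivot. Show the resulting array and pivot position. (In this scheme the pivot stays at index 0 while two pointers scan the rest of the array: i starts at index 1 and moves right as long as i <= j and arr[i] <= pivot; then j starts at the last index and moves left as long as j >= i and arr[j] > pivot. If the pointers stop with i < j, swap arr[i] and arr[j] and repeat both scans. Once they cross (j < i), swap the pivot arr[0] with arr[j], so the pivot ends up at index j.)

Hoare-style two-pointer partition with pivot = 1:

Initial array: [1, 14, 10, 14, 25, 8, 40, 23, 31]

Pointers start at i = 1, j = 8.
i ends at 1, j ends at 0: the pointers have crossed (j < i), so scanning stops.

j = 0, so swapping arr[0] with arr[j] leaves the pivot at position 0: [1, 14, 10, 14, 25, 8, 40, 23, 31]
Pivot position: 0

After partitioning with pivot 1, the array becomes [1, 14, 10, 14, 25, 8, 40, 23, 31]. The pivot is placed at index 0. All elements to the left of the pivot are <= 1, and all elements to the right are > 1.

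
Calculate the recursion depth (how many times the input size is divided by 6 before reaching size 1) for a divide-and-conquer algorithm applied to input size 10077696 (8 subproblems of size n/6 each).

For divide and conquer with division factor 6:

Problem sizes at each level:
Level 0: 10077696
Level 1: 1679616
Level 2: 279936
Level 3: 46656
Level 4: 7776
Level 5: 1296
Level 6: 216
Level 7: 36
Level 8: 6
Level 9: 1

The root is level 0 and the size-1 base case is level 9 (the tree spans levels 0 through 9, i.e. 10 levels counting the root), so the depth is the number of divisions: log_6(10077696) = 9

The recursion tree depth is log_6(10077696) = 9. At each level, the problem size is divided by 6, so it takes 9 divisions to reduce to a base case of size 1. The algorithm makes 8 recursive calls at each level.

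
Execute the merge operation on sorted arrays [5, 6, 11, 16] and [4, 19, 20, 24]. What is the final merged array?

Merging process:

Compare 5 vs 4: take 4 from right. Merged: [4]
Compare 5 vs 19: take 5 from left. Merged: [4, 5]
Compare 6 vs 19: take 6 from left. Merged: [4, 5, 6]
Compare 11 vs 19: take 11 from left. Merged: [4, 5, 6, 11]
Compare 16 vs 19: take 16 from left. Merged: [4, 5, 6, 11, 16]
Append remaining from right: [19, 20, 24]. Merged: [4, 5, 6, 11, 16, 19, 20, 24]

Final merged array: [4, 5, 6, 11, 16, 19, 20, 24]
Total comparisons: 5

The merged array is [4, 5, 6, 11, 16, 19, 20, 24], requiring 5 comparisons. The merge step runs in O(n) time where n is the total number of elements.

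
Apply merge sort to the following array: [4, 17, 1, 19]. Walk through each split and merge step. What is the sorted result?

Merge sort trace:

Split: [4, 17, 1, 19] -> [4, 17] and [1, 19]
  Split: [4, 17] -> [4] and [17]
  Merge: [4] + [17] -> [4, 17]
  Split: [1, 19] -> [1] and [19]
  Merge: [1] + [19] -> [1, 19]
Merge: [4, 17] + [1, 19] -> [1, 4, 17, 19]

Final sorted array: [1, 4, 17, 19]

The merge sort proceeds by recursively splitting the array and merging sorted halves.
After all merges, the sorted array is [1, 4, 17, 19].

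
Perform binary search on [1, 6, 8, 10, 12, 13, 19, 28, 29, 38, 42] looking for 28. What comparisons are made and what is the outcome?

Binary search for 28 in [1, 6, 8, 10, 12, 13, 19, 28, 29, 38, 42]:

lo=0, hi=10, mid=5, arr[mid]=13 -> 13 < 28, search right half
lo=6, hi=10, mid=8, arr[mid]=29 -> 29 > 28, search left half
lo=6, hi=7, mid=6, arr[mid]=19 -> 19 < 28, search right half
lo=7, hi=7, mid=7, arr[mid]=28 -> Found target at index 7!

Binary search finds 28 at index 7 after 4 comparisons. The search repeatedly halves the search space by comparing with the middle element.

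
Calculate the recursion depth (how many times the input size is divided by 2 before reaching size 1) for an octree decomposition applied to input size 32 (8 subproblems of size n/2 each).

For divide and conquer with division factor 2:

Problem sizes at each level:
Level 0: 32
Level 1: 16
Level 2: 8
Level 3: 4
Level 4: 2
Level 5: 1

The root is level 0 and the size-1 base case is level 5 (the tree spans levels 0 through 5, i.e. 6 levels counting the root), so the depth is the number of divisions: log_2(32) = 5

The recursion tree depth is log_2(32) = 5. At each level, the problem size is divided by 2, so it takes 5 divisions to reduce to a base case of size 1. The algorithm makes 8 recursive calls at each level.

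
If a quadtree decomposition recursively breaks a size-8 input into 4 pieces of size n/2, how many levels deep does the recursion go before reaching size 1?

For divide and conquer with division factor 2:

Problem sizes at each level:
Level 0: 8
Level 1: 4
Level 2: 2
Level 3: 1

The root is level 0 and the size-1 base case is level 3 (the tree spans levels 0 through 3, i.e. 4 levels counting the root), so the depth is the number of divisions: log_2(8) = 3

The recursion tree depth is log_2(8) = 3. At each level, the problem size is divided by 2, so it takes 3 divisions to reduce to a base case of size 1. The algorithm makes 4 recursive calls at each level.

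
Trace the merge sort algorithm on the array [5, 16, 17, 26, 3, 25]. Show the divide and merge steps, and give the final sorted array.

Merge sort trace:

Split: [5, 16, 17, 26, 3, 25] -> [5, 16, 17] and [26, 3, 25]
  Split: [5, 16, 17] -> [5] and [16, 17]
    Split: [16, 17] -> [16] and [17]
    Merge: [16] + [17] -> [16, 17]
  Merge: [5] + [16, 17] -> [5, 16, 17]
  Split: [26, 3, 25] -> [26] and [3, 25]
    Split: [3, 25] -> [3] and [25]
    Merge: [3] + [25] -> [3, 25]
  Merge: [26] + [3, 25] -> [3, 25, 26]
Merge: [5, 16, 17] + [3, 25, 26] -> [3, 5, 16, 17, 25, 26]

Final sorted array: [3, 5, 16, 17, 25, 26]

The merge sort proceeds by recursively splitting the array and merging sorted halves.
After all merges, the sorted array is [3, 5, 16, 17, 25, 26].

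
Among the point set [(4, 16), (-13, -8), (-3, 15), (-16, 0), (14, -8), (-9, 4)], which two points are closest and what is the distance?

Computing all pairwise distances among 6 points:

d((4, 16), (-13, -8)) = 29.4109
d((4, 16), (-3, 15)) = 7.0711 <-- minimum
d((4, 16), (-16, 0)) = 25.6125
d((4, 16), (14, -8)) = 26.0
d((4, 16), (-9, 4)) = 17.6918
d((-13, -8), (-3, 15)) = 25.0799
d((-13, -8), (-16, 0)) = 8.544
d((-13, -8), (14, -8)) = 27.0
d((-13, -8), (-9, 4)) = 12.6491
d((-3, 15), (-16, 0)) = 19.8494
d((-3, 15), (14, -8)) = 28.6007
d((-3, 15), (-9, 4)) = 12.53
d((-16, 0), (14, -8)) = 31.0483
d((-16, 0), (-9, 4)) = 8.0623
d((14, -8), (-9, 4)) = 25.9422

Closest pair: (4, 16) and (-3, 15) with distance 7.0711

The closest pair is (4, 16) and (-3, 15) with Euclidean distance 7.0711. For 6 points, brute-force pairwise comparison is shown above. For large n, the divide-and-conquer algorithm (sort by x, recurse on halves, check the dividing strip) achieves O(n log n).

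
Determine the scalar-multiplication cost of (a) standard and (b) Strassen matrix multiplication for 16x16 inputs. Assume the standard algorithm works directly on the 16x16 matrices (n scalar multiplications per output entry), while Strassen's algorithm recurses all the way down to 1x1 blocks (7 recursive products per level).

Matrix multiplication for 16x16 matrices:

Standard algorithm: 16^3 = 4096 multiplications
Strassen's algorithm: 7^(log2(16)) = 7^4 = 2401 multiplications
Savings: 4096 - 2401 = 1695 multiplications

Standard: 4096 multiplications (16^3). Strassen: 2401 multiplications (7^4). Strassen reduces 8 recursive multiplications to 7 at each level.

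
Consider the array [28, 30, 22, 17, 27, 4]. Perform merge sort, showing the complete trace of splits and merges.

Merge sort trace:

Split: [28, 30, 22, 17, 27, 4] -> [28, 30, 22] and [17, 27, 4]
  Split: [28, 30, 22] -> [28] and [30, 22]
    Split: [30, 22] -> [30] and [22]
    Merge: [30] + [22] -> [22, 30]
  Merge: [28] + [22, 30] -> [22, 28, 30]
  Split: [17, 27, 4] -> [17] and [27, 4]
    Split: [27, 4] -> [27] and [4]
    Merge: [27] + [4] -> [4, 27]
  Merge: [17] + [4, 27] -> [4, 17, 27]
Merge: [22, 28, 30] + [4, 17, 27] -> [4, 17, 22, 27, 28, 30]

Final sorted array: [4, 17, 22, 27, 28, 30]

The merge sort proceeds by recursively splitting the array and merging sorted halves.
After all merges, the sorted array is [4, 17, 22, 27, 28, 30].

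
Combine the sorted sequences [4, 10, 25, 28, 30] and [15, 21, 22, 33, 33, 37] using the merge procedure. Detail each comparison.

Merging process:

Compare 4 vs 15: take 4 from left. Merged: [4]
Compare 10 vs 15: take 10 from left. Merged: [4, 10]
Compare 25 vs 15: take 15 from right. Merged: [4, 10, 15]
Compare 25 vs 21: take 21 from right. Merged: [4, 10, 15, 21]
Compare 25 vs 22: take 22 from right. Merged: [4, 10, 15, 21, 22]
Compare 25 vs 33: take 25 from left. Merged: [4, 10, 15, 21, 22, 25]
Compare 28 vs 33: take 28 from left. Merged: [4, 10, 15, 21, 22, 25, 28]
Compare 30 vs 33: take 30 from left. Merged: [4, 10, 15, 21, 22, 25, 28, 30]
Append remaining from right: [33, 33, 37]. Merged: [4, 10, 15, 21, 22, 25, 28, 30, 33, 33, 37]

Final merged array: [4, 10, 15, 21, 22, 25, 28, 30, 33, 33, 37]
Total comparisons: 8

The merged array is [4, 10, 15, 21, 22, 25, 28, 30, 33, 33, 37], requiring 8 comparisons. The merge step runs in O(n) time where n is the total number of elements.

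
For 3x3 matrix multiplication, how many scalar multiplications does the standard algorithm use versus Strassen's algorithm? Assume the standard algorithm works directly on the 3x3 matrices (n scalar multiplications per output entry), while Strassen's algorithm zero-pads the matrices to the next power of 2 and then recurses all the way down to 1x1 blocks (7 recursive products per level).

Matrix multiplication for 3x3 matrices:

Strassen's algorithm requires power-of-2 dimensions. Pad 3x3 to 4x4 (next power of 2).

Standard algorithm: 3^3 = 27 multiplications
Strassen's algorithm: 7^(log2(4)) = 7^2 = 49 multiplications
Difference: 27 - 49 = -22 (Strassen uses MORE here due to padding overhead — for small or just-over-power-of-2 n, padding can outweigh the per-level savings)

Standard: 27 multiplications (3^3). Strassen: 49 multiplications (7^2, after padding to 4x4). Strassen reduces 8 recursive multiplications to 7 at each level.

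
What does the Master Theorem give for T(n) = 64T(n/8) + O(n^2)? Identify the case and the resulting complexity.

Master Theorem for T(n) = 64T(n/8) + O(n^2):

a = 64, b = 8, c = 2
log_b(a) = log_8(64) = 2.0000

Case 2: c = 2 = log_8(64) = 2.0000
T(n) = O(n^2 log n) = O(n^2 log n)

For T(n) = 64T(n/8) + O(n^2): log_8(64) = 2.0000. This is Case 2 of the Master Theorem (c = log_b(a), equal work at all levels), giving O(n^2 log n).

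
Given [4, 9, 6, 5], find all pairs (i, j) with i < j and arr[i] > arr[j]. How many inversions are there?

Finding inversions in [4, 9, 6, 5]:

(1, 2): arr[1]=9 > arr[2]=6
(1, 3): arr[1]=9 > arr[3]=5
(2, 3): arr[2]=6 > arr[3]=5

Total inversions: 3

The array has 3 inversion(s): (1,2), (1,3), (2,3). Each pair (i,j) satisfies i < j and arr[i] > arr[j].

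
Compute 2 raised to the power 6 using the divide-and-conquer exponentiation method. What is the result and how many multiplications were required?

Computing 2^6 by squaring (build up from 2^1; each line after the first costs one multiplication):

2^1 = 2
2^2 = (2^1)^2 = 2^2 = 4
2^3 = 2 * 2^2 = 2 * 4 = 8
2^6 = (2^3)^2 = 8^2 = 64

Result: 64
Multiplications needed: 3 (3 lines after 2^1)

2^6 = 64. Using exponentiation by squaring, this requires 3 multiplications. The key idea: if the exponent is even, square the half-power; if odd, multiply by the base once.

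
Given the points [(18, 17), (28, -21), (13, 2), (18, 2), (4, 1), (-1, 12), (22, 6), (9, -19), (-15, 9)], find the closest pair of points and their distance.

Computing all pairwise distances among 9 points:

d((18, 17), (28, -21)) = 39.2938
d((18, 17), (13, 2)) = 15.8114
d((18, 17), (18, 2)) = 15.0
d((18, 17), (4, 1)) = 21.2603
d((18, 17), (-1, 12)) = 19.6469
d((18, 17), (22, 6)) = 11.7047
d((18, 17), (9, -19)) = 37.108
d((18, 17), (-15, 9)) = 33.9559
d((28, -21), (13, 2)) = 27.4591
d((28, -21), (18, 2)) = 25.0799
d((28, -21), (4, 1)) = 32.5576
d((28, -21), (-1, 12)) = 43.9318
d((28, -21), (22, 6)) = 27.6586
d((28, -21), (9, -19)) = 19.105
d((28, -21), (-15, 9)) = 52.4309
d((13, 2), (18, 2)) = 5.0 <-- minimum
d((13, 2), (4, 1)) = 9.0554
d((13, 2), (-1, 12)) = 17.2047
d((13, 2), (22, 6)) = 9.8489
d((13, 2), (9, -19)) = 21.3776
d((13, 2), (-15, 9)) = 28.8617
d((18, 2), (4, 1)) = 14.0357
d((18, 2), (-1, 12)) = 21.4709
d((18, 2), (22, 6)) = 5.6569
d((18, 2), (9, -19)) = 22.8473
d((18, 2), (-15, 9)) = 33.7343
d((4, 1), (-1, 12)) = 12.083
d((4, 1), (22, 6)) = 18.6815
d((4, 1), (9, -19)) = 20.6155
d((4, 1), (-15, 9)) = 20.6155
d((-1, 12), (22, 6)) = 23.7697
d((-1, 12), (9, -19)) = 32.573
d((-1, 12), (-15, 9)) = 14.3178
d((22, 6), (9, -19)) = 28.178
d((22, 6), (-15, 9)) = 37.1214
d((9, -19), (-15, 9)) = 36.8782

Closest pair: (13, 2) and (18, 2) with distance 5.0

The closest pair is (13, 2) and (18, 2) with Euclidean distance 5.0. For 9 points, brute-force pairwise comparison is shown above. For large n, the divide-and-conquer algorithm (sort by x, recurse on halves, check the dividing strip) achieves O(n log n).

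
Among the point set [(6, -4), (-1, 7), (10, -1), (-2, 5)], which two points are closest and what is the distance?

Computing all pairwise distances among 4 points:

d((6, -4), (-1, 7)) = 13.0384
d((6, -4), (10, -1)) = 5.0
d((6, -4), (-2, 5)) = 12.0416
d((-1, 7), (10, -1)) = 13.6015
d((-1, 7), (-2, 5)) = 2.2361 <-- minimum
d((10, -1), (-2, 5)) = 13.4164

Closest pair: (-1, 7) and (-2, 5) with distance 2.2361

The closest pair is (-1, 7) and (-2, 5) with Euclidean distance 2.2361. For 4 points, brute-force pairwise comparison is shown above. For large n, the divide-and-conquer algorithm (sort by x, recurse on halves, check the dividing strip) achieves O(n log n).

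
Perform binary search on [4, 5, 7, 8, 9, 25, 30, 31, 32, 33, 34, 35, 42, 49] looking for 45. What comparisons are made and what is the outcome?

Binary search for 45 in [4, 5, 7, 8, 9, 25, 30, 31, 32, 33, 34, 35, 42, 49]:

lo=0, hi=13, mid=6, arr[mid]=30 -> 30 < 45, search right half
lo=7, hi=13, mid=10, arr[mid]=34 -> 34 < 45, search right half
lo=11, hi=13, mid=12, arr[mid]=42 -> 42 < 45, search right half
lo=13, hi=13, mid=13, arr[mid]=49 -> 49 > 45, search left half
lo=13 > hi=12, target 45 not found

Binary search determines that 45 is not in the array after 4 comparisons. The search space was exhausted without finding the target.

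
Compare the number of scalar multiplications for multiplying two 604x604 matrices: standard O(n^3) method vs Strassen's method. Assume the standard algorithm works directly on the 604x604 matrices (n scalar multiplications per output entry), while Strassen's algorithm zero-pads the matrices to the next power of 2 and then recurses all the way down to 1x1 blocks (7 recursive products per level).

Matrix multiplication for 604x604 matrices:

Strassen's algorithm requires power-of-2 dimensions. Pad 604x604 to 1024x1024 (next power of 2).

Standard algorithm: 604^3 = 220348864 multiplications
Strassen's algorithm: 7^(log2(1024)) = 7^10 = 282475249 multiplications
Difference: 220348864 - 282475249 = -62126385 (Strassen uses MORE here due to padding overhead — for small or just-over-power-of-2 n, padding can outweigh the per-level savings)

Standard: 220348864 multiplications (604^3). Strassen: 282475249 multiplications (7^10, after padding to 1024x1024). Strassen reduces 8 recursive multiplications to 7 at each level.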